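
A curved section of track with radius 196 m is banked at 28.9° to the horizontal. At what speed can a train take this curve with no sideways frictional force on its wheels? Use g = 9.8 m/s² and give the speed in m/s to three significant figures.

On a frictionless banked curve, N sinθ = mv²/r and N cosθ = mg, so tanθ = v²/(rg).
v = √(r g tanθ) = √(196 × 9.8 × tan 28.9°) = √(196 × 9.8 × 0.5520) = √1060 = 32.56 m/s.

32.6 m/s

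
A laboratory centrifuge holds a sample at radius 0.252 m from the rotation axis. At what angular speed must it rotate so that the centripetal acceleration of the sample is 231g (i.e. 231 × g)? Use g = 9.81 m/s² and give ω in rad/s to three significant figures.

Centripetal acceleration a_c = ω²r. Setting ω²r = 231g:
ω = √(231g / r) = √(231 × 9.81 / 0.252) = √8992 = 94.83 rad/s.

94.8 rad/s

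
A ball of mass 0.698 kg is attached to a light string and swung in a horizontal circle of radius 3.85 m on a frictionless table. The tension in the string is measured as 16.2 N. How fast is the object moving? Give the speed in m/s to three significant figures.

T = m v²/r ⇒ v = √(T r / m) = √(16.2 × 3.85 / 0.698) = √89.36 = 9.453 m/s.

9.45 m/s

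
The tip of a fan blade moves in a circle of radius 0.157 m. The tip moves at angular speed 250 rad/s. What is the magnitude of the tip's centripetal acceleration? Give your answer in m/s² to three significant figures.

v = ωr = 250 × 0.157 = 39.25 m/s.
a_c = v²/r = (39.25)²/0.157 = 1541/0.157 = 9812 m/s².

9810 m/s²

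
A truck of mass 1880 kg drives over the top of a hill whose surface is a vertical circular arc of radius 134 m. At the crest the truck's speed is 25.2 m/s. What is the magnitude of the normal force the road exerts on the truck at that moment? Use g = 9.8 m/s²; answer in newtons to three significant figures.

At the crest the centripetal acceleration points downward (toward the centre of the arc), so mg − N = mv²/r.
N = m(g − v²/r) = 1880 × (9.8 − (25.2)²/134) = 1880 × (9.8 − 4.739) = 1880 × 5.061 = 9514 N.

9510 N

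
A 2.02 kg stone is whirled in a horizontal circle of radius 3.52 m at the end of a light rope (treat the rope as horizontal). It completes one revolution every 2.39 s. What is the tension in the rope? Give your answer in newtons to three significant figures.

49.1 N

v = 2πr/T = 2π × 3.52/2.39 = 9.254 m/s.
The tension is the only horizontal force, so it supplies the full centripetal force: T = m v²/r = 2.02 × (9.254)²/3.52 = 2.02 × 85.63/3.52 = 49.14 N.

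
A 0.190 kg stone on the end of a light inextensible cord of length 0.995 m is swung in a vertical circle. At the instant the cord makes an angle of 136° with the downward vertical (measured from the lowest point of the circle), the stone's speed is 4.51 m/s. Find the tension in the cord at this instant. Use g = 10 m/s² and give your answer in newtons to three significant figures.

Take the radial direction toward the centre of the circle as positive. The component of the weight along the string toward the centre is −mg cos φ (φ measured from the bottom), so Newton's second law along the string gives T − mg cos φ = m v²/r.
cos 136° = -0.7193, so T = m(v²/r + g cos φ) = 0.190 × ((4.51)²/0.995 + 10.0 × -0.7193) = 0.190 × (20.44 + (-7.193)) = 0.190 × 13.25 = 2.517 N.

2.52 N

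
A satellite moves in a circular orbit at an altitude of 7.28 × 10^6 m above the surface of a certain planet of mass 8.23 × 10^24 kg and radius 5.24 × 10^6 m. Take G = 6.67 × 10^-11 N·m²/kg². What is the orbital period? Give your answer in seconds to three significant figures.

11900 s

r = R + h = 5.24 × 10^6 + 7.28 × 10^6 = 1.252 × 10^7 m. Gravity provides the centripetal force: G M m / r² = m v² / r ⇒ v = √(GM/r) = 6622 m/s.
T = 2πr/v = 2π × 1.252 × 10^7 / 6622 = 11880 s.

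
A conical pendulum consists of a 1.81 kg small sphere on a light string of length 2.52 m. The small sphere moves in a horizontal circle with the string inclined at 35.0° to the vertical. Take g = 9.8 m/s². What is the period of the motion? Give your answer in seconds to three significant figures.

r = L sinθ = 1.445 m. From T sinθ = mω²r and T cosθ = mg: tanθ = ω²r/g, so ω² = g tanθ / r = g/(L cosθ).
ω = √(g/(L cosθ)) = √(9.8/(2.52 × 0.8192)) = √4.747 = 2.179 rad/s.
Period = 2π/ω = 2.884 s.

2.88 s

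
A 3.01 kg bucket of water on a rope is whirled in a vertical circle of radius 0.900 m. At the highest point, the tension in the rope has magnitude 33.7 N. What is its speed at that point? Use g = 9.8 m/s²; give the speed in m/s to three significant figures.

At the top, T + mg = mv²/r, so v = √(r(T/m + g)) = √(0.900 × (33.7/3.01 + 9.8)) = √(0.900 × 21.00) = √18.90 = 4.347 m/s.

4.35 m/s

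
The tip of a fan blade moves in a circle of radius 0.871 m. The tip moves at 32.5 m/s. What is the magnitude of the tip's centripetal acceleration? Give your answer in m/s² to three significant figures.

1210 m/s²

a_c = v²/r = (32.50)²/0.871 = 1056/0.871 = 1213 m/s².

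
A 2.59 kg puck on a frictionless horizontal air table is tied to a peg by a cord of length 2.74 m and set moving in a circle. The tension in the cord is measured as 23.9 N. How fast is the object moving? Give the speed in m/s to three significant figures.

5.03 m/s

T = m v²/r ⇒ v = √(T r / m) = √(23.9 × 2.74 / 2.59) = √25.28 = 5.028 m/s.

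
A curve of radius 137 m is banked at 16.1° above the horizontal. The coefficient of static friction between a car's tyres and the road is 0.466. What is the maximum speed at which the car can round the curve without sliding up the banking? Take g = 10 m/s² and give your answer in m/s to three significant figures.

At the maximum speed, friction acts down the slope at its limiting value f = μN. Radially (horizontal, toward centre): N sinθ + μN cosθ = mv²/r. Vertically: N cosθ − μN sinθ = mg.
Dividing: v² = r g (sinθ + μcosθ)/(cosθ − μsinθ).
sinθ + μcosθ = 0.2773 + 0.466×0.9608 = 0.7250; cosθ − μsinθ = 0.9608 − 0.466×0.2773 = 0.8316.
v² = 137 × 10.0 × 0.7250/0.8316 = 1195 m²/s², so v = 34.56 m/s.

34.6 m/s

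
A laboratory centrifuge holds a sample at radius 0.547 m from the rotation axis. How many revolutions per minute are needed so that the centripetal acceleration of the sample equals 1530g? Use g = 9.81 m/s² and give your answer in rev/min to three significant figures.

1580 rev/min

Require ω²r = 1530g, so ω = √(1530 × 9.81/0.547) = 165.6 rad/s.
In rev/min: ω × 60/(2π) = 165.6 × 60/(2π) = 1582 rev/min.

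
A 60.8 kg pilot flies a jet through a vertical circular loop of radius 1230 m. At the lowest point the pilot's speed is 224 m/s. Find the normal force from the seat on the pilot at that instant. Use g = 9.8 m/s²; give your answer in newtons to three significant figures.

3080 N

At the lowest point, N points up (toward the centre) and the weight mg points down (away from the centre), so the net inward force is N − mg = mv²/r.
N = m(v²/r + g) = 60.8 × ((224)²/1230 + 9.8) = 60.8 × (40.79 + 9.8) = 60.8 × 50.59 = 3076 N.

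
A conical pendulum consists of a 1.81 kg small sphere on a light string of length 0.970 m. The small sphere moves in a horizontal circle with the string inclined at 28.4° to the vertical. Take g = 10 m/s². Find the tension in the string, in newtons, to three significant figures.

20.6 N

Vertically the bob has no acceleration, so T cosθ = mg.
T = mg/cosθ = 1.81 × 10.0 / cos 28.4° = 18.10/0.8796 = 20.58 N.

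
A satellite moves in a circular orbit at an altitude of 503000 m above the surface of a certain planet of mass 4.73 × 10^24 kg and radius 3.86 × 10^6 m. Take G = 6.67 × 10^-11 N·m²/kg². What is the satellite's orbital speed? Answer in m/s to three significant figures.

8500 m/s

Orbital radius r = R + h = 3.86 × 10^6 + 503000 = 4.363 × 10^6 m.
Gravity supplies the centripetal force: G M m / r² = m v² / r, so v = √(GM/r).
v = √(6.67 × 10^-11 × 4.73 × 10^24 / 4.363 × 10^6) = √(7.231 × 10^7) = 8504 m/s.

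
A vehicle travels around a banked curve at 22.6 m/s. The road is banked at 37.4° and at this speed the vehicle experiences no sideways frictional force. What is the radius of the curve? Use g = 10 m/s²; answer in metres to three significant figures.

66.8 m

Frictionless banking: tanθ = v²/(rg), so r = v²/(g tanθ).
r = (22.6)²/(10.0 × tan 37.4°) = 510.8/(10.0 × 0.7646) = 510.8/7.646 = 66.80 m.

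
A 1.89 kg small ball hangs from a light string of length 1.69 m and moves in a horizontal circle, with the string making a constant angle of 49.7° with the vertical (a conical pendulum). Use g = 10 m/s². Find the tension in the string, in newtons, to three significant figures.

29.2 N

Vertically the bob has no acceleration, so T cosθ = mg.
T = mg/cosθ = 1.89 × 10.0 / cos 49.7° = 18.90/0.6468 = 29.22 N.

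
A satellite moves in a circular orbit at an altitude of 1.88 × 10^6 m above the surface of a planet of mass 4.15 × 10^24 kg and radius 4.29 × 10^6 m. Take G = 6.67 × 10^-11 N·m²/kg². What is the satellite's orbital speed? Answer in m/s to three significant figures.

Orbital radius r = R + h = 4.29 × 10^6 + 1.88 × 10^6 = 6.170 × 10^6 m.
Gravity supplies the centripetal force: G M m / r² = m v² / r, so v = √(GM/r).
v = √(6.67 × 10^-11 × 4.15 × 10^24 / 6.170 × 10^6) = √(4.486 × 10^7) = 6698 m/s.

6700 m/s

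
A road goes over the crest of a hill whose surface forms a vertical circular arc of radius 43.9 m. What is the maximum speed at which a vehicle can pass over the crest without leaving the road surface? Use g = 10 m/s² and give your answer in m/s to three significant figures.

21.0 m/s

At the crest the centre of the circle is below the vehicle, so the net downward (centripetal) force is mg − N = mv²/r.
The vehicle leaves the road when N → 0, giving v_max = √(g r) = √(10.0 × 43.9) = 20.95 m/s.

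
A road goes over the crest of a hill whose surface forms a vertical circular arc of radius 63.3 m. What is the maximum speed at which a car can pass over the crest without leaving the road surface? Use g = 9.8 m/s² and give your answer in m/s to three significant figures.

At the crest the centre of the circle is below the car, so the net downward (centripetal) force is mg − N = mv²/r.
The car leaves the road when N → 0, giving v_max = √(g r) = √(9.8 × 63.3) = 24.91 m/s.

24.9 m/s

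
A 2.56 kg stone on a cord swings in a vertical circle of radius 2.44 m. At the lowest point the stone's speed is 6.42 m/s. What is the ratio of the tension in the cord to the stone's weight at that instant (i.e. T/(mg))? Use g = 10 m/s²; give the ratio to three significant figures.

2.69

At the bottom, T − mg = mv²/r, so T = m(v²/r + g) and T/(mg) = v²/(rg) + 1 = (6.42)²/(2.44 × 10.0) + 1 = 1.689 + 1 = 2.689.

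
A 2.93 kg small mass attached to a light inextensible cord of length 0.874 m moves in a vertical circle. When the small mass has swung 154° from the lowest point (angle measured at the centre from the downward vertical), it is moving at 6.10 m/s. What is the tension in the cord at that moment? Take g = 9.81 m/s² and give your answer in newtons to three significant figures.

98.9 N

Take the radial direction toward the centre of the circle as positive. The component of the weight along the string toward the centre is −mg cos φ (φ measured from the bottom), so Newton's second law along the string gives T − mg cos φ = m v²/r.
cos 154° = -0.8988, so T = m(v²/r + g cos φ) = 2.93 × ((6.10)²/0.874 + 9.81 × -0.8988) = 2.93 × (42.57 + (-8.817)) = 2.93 × 33.76 = 98.91 N.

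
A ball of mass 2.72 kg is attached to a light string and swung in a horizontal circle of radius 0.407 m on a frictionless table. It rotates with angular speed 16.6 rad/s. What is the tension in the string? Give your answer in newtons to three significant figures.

v = ωr = 16.6 × 0.407 = 6.756 m/s.
The tension is the only horizontal force, so it supplies the full centripetal force: T = m v²/r = 2.72 × (6.756)²/0.407 = 2.72 × 45.65/0.407 = 305.1 N.

305 N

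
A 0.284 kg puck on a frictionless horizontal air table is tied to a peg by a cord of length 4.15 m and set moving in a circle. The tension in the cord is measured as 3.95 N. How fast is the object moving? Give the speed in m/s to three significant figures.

T = m v²/r ⇒ v = √(T r / m) = √(3.95 × 4.15 / 0.284) = √57.72 = 7.597 m/s.

7.60 m/s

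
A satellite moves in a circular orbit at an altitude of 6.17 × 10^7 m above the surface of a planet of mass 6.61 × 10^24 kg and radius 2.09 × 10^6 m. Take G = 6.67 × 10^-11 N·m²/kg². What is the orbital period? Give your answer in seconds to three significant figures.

152000 s

r = R + h = 2.09 × 10^6 + 6.17 × 10^7 = 6.379 × 10^7 m. Gravity provides the centripetal force: G M m / r² = m v² / r ⇒ v = √(GM/r) = 2629 m/s.
T = 2πr/v = 2π × 6.379 × 10^7 / 2629 = 152500 s.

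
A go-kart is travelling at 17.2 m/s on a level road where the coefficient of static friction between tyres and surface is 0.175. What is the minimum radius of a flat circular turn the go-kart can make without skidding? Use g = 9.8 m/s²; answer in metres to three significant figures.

173 m

At the limit, μ_s m g = m v²/r, so r_min = v²/(μ_s g) = (17.2)²/(0.175 × 9.8) = 295.8/1.715 = 172.5 m.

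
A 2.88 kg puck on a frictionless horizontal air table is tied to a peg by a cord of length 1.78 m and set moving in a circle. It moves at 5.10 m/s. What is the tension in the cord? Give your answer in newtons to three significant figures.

The tension is the only horizontal force, so it supplies the full centripetal force: T = m v²/r = 2.88 × (5.100)²/1.78 = 2.88 × 26.01/1.78 = 42.08 N.

42.1 N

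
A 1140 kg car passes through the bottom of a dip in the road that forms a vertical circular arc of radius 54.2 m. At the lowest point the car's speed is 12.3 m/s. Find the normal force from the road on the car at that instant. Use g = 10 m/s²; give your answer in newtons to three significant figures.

14600 N

At the lowest point, N points up (toward the centre) and the weight mg points down (away from the centre), so the net inward force is N − mg = mv²/r.
N = m(v²/r + g) = 1140 × ((12.3)²/54.2 + 10.0) = 1140 × (2.791 + 10.0) = 1140 × 12.79 = 14580 N.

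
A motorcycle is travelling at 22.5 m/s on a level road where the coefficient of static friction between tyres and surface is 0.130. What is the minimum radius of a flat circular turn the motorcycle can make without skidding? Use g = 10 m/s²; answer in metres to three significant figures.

At the limit, μ_s m g = m v²/r, so r_min = v²/(μ_s g) = (22.5)²/(0.130 × 10.0) = 506.2/1.300 = 389.4 m.

389 m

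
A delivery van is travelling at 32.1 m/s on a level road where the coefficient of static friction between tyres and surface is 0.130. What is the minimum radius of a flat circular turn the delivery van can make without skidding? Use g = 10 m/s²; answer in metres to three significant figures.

793 m

At the limit, μ_s m g = m v²/r, so r_min = v²/(μ_s g) = (32.1)²/(0.130 × 10.0) = 1030/1.300 = 792.6 m.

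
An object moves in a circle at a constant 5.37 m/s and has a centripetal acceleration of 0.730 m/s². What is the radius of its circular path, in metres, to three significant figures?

39.5 m

a_c = v²/r ⇒ r = v²/a_c = (5.37)²/0.730 = 28.84/0.730 = 39.50 m.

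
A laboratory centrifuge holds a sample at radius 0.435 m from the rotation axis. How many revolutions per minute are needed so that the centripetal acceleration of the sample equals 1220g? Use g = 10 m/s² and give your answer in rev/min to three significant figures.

1600 rev/min

Require ω²r = 1220g, so ω = √(1220 × 10.0/0.435) = 167.5 rad/s.
In rev/min: ω × 60/(2π) = 167.5 × 60/(2π) = 1599 rev/min.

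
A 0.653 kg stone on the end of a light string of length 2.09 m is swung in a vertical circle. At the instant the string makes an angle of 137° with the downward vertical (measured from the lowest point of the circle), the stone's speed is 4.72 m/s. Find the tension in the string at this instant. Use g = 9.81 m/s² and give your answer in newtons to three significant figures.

Take the radial direction toward the centre of the circle as positive. The component of the weight along the string toward the centre is −mg cos φ (φ measured from the bottom), so Newton's second law along the string gives T − mg cos φ = m v²/r.
cos 137° = -0.7314, so T = m(v²/r + g cos φ) = 0.653 × ((4.72)²/2.09 + 9.81 × -0.7314) = 0.653 × (10.66 + (-7.175)) = 0.653 × 3.485 = 2.276 N.

2.28 N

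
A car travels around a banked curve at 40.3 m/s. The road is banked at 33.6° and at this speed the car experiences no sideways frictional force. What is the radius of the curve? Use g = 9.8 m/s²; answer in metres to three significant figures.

Frictionless banking: tanθ = v²/(rg), so r = v²/(g tanθ).
r = (40.3)²/(9.8 × tan 33.6°) = 1624/(9.8 × 0.6644) = 1624/6.511 = 249.4 m.

249 m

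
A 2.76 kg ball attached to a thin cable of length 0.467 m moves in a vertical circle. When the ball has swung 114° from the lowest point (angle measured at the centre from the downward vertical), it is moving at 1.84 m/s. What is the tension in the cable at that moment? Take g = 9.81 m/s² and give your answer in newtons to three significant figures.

Take the radial direction toward the centre of the circle as positive. The component of the weight along the string toward the centre is −mg cos φ (φ measured from the bottom), so Newton's second law along the string gives T − mg cos φ = m v²/r.
cos 114° = -0.4067, so T = m(v²/r + g cos φ) = 2.76 × ((1.84)²/0.467 + 9.81 × -0.4067) = 2.76 × (7.250 + (-3.990)) = 2.76 × 3.260 = 8.996 N.

9.00 N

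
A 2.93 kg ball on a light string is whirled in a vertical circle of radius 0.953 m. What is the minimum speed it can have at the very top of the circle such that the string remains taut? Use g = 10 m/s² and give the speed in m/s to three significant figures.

At the top, both weight mg and T point toward the centre: T + mg = mv²/r.
At minimum speed T → 0, so mg = mv_min²/r ⇒ v_min = √(g r) = √(10.0 × 0.953) = 3.087 m/s.

3.09 m/s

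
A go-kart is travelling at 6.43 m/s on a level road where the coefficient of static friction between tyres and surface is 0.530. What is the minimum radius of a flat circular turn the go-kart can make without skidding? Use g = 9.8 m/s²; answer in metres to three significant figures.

7.96 m

At the limit, μ_s m g = m v²/r, so r_min = v²/(μ_s g) = (6.43)²/(0.530 × 9.8) = 41.34/5.194 = 7.960 m.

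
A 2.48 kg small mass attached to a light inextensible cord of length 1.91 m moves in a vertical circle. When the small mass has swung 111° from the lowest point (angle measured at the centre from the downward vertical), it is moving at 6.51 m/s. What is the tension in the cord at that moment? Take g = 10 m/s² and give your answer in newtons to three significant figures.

46.1 N

Take the radial direction toward the centre of the circle as positive. The component of the weight along the string toward the centre is −mg cos φ (φ measured from the bottom), so Newton's second law along the string gives T − mg cos φ = m v²/r.
cos 111° = -0.3584, so T = m(v²/r + g cos φ) = 2.48 × ((6.51)²/1.91 + 10.0 × -0.3584) = 2.48 × (22.19 + (-3.584)) = 2.48 × 18.60 = 46.14 N.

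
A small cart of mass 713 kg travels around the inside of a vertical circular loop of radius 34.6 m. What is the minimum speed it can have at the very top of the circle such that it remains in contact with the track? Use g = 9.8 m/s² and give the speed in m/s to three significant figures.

At the top, both weight mg and N point toward the centre: N + mg = mv²/r.
At minimum speed N → 0, so mg = mv_min²/r ⇒ v_min = √(g r) = √(9.8 × 34.6) = 18.41 m/s.

18.4 m/s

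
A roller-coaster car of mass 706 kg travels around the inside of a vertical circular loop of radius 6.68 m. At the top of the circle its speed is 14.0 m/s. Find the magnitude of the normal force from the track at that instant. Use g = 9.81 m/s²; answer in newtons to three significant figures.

At the top, both N and the weight mg point inward (toward the centre), so N + mg = mv²/r.
N = m(v²/r − g) = 706 × ((14.0)²/6.68 − 9.81) = 706 × (29.34 − 9.81) = 706 × 19.53 = 13790 N.

13800 N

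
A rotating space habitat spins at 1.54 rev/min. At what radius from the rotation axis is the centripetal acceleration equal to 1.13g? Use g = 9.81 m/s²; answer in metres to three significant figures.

ω = 1.54 rev/min × 2π/60 = 0.1613 rad/s.
a_c = ω²r = 1.13g ⇒ r = 1.13 × 9.81 / (0.1613)² = 11.09/0.02601 = 426.2 m.

426 m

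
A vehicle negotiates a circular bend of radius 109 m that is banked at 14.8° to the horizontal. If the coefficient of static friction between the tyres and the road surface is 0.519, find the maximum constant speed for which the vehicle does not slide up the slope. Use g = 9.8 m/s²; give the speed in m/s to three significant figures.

31.1 m/s

At the maximum speed, friction acts down the slope at its limiting value f = μN. Radially (horizontal, toward centre): N sinθ + μN cosθ = mv²/r. Vertically: N cosθ − μN sinθ = mg.
Dividing: v² = r g (sinθ + μcosθ)/(cosθ − μsinθ).
sinθ + μcosθ = 0.2554 + 0.519×0.9668 = 0.7572; cosθ − μsinθ = 0.9668 − 0.519×0.2554 = 0.8342.
v² = 109 × 9.8 × 0.7572/0.8342 = 969.6 m²/s², so v = 31.14 m/s.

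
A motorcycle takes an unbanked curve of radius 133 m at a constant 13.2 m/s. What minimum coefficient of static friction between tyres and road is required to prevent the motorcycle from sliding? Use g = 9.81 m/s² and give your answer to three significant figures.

Friction provides the centripetal force: μ_s m g = m v²/r, so μ_s = v²/(g r) = (13.20)²/(9.81 × 133) = 174.2/1305 = 0.1335.

0.134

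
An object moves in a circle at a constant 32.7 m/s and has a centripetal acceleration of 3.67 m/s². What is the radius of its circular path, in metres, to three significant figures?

a_c = v²/r ⇒ r = v²/a_c = (32.7)²/3.67 = 1069/3.67 = 291.4 m.

291 m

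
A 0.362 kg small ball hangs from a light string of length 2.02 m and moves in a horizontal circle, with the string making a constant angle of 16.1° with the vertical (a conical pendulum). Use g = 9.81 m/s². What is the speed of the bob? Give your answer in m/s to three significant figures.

1.26 m/s

The radius of the circle is r = L sinθ = 2.02 × sin 16.1° = 0.5602 m.
Horizontally T sinθ = mv²/r and vertically T cosθ = mg, so tanθ = v²/(rg).
v = √(r g tanθ) = √(0.5602 × 9.81 × 0.2886) = √1.586 = 1.259 m/s.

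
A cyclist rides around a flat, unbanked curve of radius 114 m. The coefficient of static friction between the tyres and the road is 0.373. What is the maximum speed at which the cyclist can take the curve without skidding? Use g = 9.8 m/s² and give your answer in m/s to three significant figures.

Friction provides the centripetal force on a flat curve. At maximum speed it is at its limiting value: μ_s m g = m v²/r.
Mass cancels: v_max = √(μ_s g r) = √(0.373 × 9.8 × 114) = √416.7 = 20.41 m/s.

20.4 m/s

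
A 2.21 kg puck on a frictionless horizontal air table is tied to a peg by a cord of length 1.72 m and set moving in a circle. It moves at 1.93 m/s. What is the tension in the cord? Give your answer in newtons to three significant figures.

The tension is the only horizontal force, so it supplies the full centripetal force: T = m v²/r = 2.21 × (1.930)²/1.72 = 2.21 × 3.725/1.72 = 4.786 N.

4.79 N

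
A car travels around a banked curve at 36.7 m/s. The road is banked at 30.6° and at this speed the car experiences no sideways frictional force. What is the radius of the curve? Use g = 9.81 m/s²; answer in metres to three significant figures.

232 m

Frictionless banking: tanθ = v²/(rg), so r = v²/(g tanθ).
r = (36.7)²/(9.81 × tan 30.6°) = 1347/(9.81 × 0.5914) = 1347/5.802 = 232.2 m.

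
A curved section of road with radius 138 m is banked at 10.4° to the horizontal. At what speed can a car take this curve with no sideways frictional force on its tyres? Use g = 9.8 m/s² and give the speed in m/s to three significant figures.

15.8 m/s

On a frictionless banked curve, N sinθ = mv²/r and N cosθ = mg, so tanθ = v²/(rg).
v = √(r g tanθ) = √(138 × 9.8 × tan 10.4°) = √(138 × 9.8 × 0.1835) = √248.2 = 15.75 m/s.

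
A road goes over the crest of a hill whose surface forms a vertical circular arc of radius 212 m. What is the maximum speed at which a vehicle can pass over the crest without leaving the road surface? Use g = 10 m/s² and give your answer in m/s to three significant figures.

At the crest the centre of the circle is below the vehicle, so the net downward (centripetal) force is mg − N = mv²/r.
The vehicle leaves the road when N → 0, giving v_max = √(g r) = √(10.0 × 212) = 46.04 m/s.

46.0 m/s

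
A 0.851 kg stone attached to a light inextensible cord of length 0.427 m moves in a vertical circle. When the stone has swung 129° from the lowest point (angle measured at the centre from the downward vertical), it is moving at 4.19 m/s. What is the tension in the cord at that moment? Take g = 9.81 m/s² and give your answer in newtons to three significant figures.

Take the radial direction toward the centre of the circle as positive. The component of the weight along the string toward the centre is −mg cos φ (φ measured from the bottom), so Newton's second law along the string gives T − mg cos φ = m v²/r.
cos 129° = -0.6293, so T = m(v²/r + g cos φ) = 0.851 × ((4.19)²/0.427 + 9.81 × -0.6293) = 0.851 × (41.11 + (-6.174)) = 0.851 × 34.94 = 29.74 N.

29.7 N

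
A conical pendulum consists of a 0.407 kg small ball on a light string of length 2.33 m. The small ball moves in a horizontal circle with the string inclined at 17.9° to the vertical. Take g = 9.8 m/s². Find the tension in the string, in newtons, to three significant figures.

Vertically the bob has no acceleration, so T cosθ = mg.
T = mg/cosθ = 0.407 × 9.8 / cos 17.9° = 3.989/0.9516 = 4.191 N.

4.19 N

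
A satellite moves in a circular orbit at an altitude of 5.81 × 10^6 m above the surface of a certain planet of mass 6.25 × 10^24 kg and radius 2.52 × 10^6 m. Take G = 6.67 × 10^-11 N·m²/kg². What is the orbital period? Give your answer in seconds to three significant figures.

r = R + h = 2.52 × 10^6 + 5.81 × 10^6 = 8.330 × 10^6 m. Gravity provides the centripetal force: G M m / r² = m v² / r ⇒ v = √(GM/r) = 7074 m/s.
T = 2πr/v = 2π × 8.330 × 10^6 / 7074 = 7399 s.

7400 s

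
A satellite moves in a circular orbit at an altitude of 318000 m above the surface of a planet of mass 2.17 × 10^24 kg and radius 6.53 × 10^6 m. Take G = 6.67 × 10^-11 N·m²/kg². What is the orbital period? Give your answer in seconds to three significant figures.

9360 s

r = R + h = 6.53 × 10^6 + 318000 = 6.848 × 10^6 m. Gravity provides the centripetal force: G M m / r² = m v² / r ⇒ v = √(GM/r) = 4597 m/s.
T = 2πr/v = 2π × 6.848 × 10^6 / 4597 = 9359 s.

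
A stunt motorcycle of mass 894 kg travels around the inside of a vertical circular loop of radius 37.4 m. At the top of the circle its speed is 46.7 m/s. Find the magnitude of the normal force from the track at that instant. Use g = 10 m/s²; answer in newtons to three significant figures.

At the top, both N and the weight mg point inward (toward the centre), so N + mg = mv²/r.
N = m(v²/r − g) = 894 × ((46.7)²/37.4 − 10.0) = 894 × (58.31 − 10.0) = 894 × 48.31 = 43190 N.

43200 N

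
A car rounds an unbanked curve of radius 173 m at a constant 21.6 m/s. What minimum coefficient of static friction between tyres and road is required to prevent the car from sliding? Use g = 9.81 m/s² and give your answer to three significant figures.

0.275

Friction provides the centripetal force: μ_s m g = m v²/r, so μ_s = v²/(g r) = (21.60)²/(9.81 × 173) = 466.6/1697 = 0.2749.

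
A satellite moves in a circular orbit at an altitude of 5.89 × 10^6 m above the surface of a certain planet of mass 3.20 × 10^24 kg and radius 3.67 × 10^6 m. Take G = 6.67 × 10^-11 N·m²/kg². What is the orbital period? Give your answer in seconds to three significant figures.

12700 s

r = R + h = 3.67 × 10^6 + 5.89 × 10^6 = 9.560 × 10^6 m. Gravity provides the centripetal force: G M m / r² = m v² / r ⇒ v = √(GM/r) = 4725 m/s.
T = 2πr/v = 2π × 9.560 × 10^6 / 4725 = 12710 s.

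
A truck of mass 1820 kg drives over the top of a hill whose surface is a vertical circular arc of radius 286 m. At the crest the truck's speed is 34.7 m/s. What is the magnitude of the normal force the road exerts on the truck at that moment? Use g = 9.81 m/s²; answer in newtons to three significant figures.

10200 N

At the crest the centripetal acceleration points downward (toward the centre of the arc), so mg − N = mv²/r.
N = m(g − v²/r) = 1820 × (9.81 − (34.7)²/286) = 1820 × (9.81 − 4.210) = 1820 × 5.600 = 10190 N.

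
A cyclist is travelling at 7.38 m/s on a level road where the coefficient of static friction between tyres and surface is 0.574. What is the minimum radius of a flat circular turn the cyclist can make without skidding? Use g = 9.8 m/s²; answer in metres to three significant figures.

9.68 m

At the limit, μ_s m g = m v²/r, so r_min = v²/(μ_s g) = (7.38)²/(0.574 × 9.8) = 54.46/5.625 = 9.682 m.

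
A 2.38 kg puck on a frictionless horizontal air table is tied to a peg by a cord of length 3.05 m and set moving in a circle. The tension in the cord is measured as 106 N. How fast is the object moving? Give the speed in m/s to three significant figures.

T = m v²/r ⇒ v = √(T r / m) = √(106 × 3.05 / 2.38) = √135.8 = 11.66 m/s.

11.7 m/s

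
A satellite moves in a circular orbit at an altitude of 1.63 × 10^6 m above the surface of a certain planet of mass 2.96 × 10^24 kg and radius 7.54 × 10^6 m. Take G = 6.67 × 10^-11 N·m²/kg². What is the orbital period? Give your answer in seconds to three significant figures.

12400 s

r = R + h = 7.54 × 10^6 + 1.63 × 10^6 = 9.170 × 10^6 m. Gravity provides the centripetal force: G M m / r² = m v² / r ⇒ v = √(GM/r) = 4640 m/s.
T = 2πr/v = 2π × 9.170 × 10^6 / 4640 = 12420 s.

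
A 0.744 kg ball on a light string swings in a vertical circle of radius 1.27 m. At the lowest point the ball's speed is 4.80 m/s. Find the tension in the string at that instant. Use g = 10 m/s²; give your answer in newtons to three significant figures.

At the lowest point, T points up (toward the centre) and the weight mg points down (away from the centre), so the net inward force is T − mg = mv²/r.
T = m(v²/r + g) = 0.744 × ((4.80)²/1.27 + 10.0) = 0.744 × (18.14 + 10.0) = 0.744 × 28.14 = 20.94 N.

20.9 N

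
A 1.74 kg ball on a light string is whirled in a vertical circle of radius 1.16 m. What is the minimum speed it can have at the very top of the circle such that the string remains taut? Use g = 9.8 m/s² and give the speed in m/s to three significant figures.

3.37 m/s

At the top, both weight mg and T point toward the centre: T + mg = mv²/r.
At minimum speed T → 0, so mg = mv_min²/r ⇒ v_min = √(g r) = √(9.8 × 1.16) = 3.372 m/s.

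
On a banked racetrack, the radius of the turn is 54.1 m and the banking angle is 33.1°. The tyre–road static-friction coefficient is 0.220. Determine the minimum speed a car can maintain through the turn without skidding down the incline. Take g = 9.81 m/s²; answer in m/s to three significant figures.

14.2 m/s

At the minimum speed, friction acts up the slope at its limiting value f = μN. Radially (horizontal, toward centre): N sinθ − μN cosθ = mv²/r. Vertically: N cosθ + μN sinθ = mg.
Dividing: v² = r g (sinθ − μcosθ)/(cosθ + μsinθ).
sinθ − μcosθ = 0.5461 − 0.220×0.8377 = 0.3618; cosθ + μsinθ = 0.8377 + 0.220×0.5461 = 0.9579.
v² = 54.1 × 9.81 × 0.3618/0.9579 = 200.5 m²/s², so v = 14.16 m/s.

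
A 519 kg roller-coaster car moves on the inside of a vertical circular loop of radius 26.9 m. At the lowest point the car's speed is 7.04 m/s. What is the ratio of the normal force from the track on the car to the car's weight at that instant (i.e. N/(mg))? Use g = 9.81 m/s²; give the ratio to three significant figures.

1.19

At the bottom, N − mg = mv²/r, so N = m(v²/r + g) and N/(mg) = v²/(rg) + 1 = (7.04)²/(26.9 × 9.81) + 1 = 0.1878 + 1 = 1.188.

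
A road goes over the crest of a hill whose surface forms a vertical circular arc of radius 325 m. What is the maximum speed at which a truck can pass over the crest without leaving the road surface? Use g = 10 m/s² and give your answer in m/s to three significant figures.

57.0 m/s

At the crest the centre of the circle is below the truck, so the net downward (centripetal) force is mg − N = mv²/r.
The truck leaves the road when N → 0, giving v_max = √(g r) = √(10.0 × 325) = 57.01 m/s.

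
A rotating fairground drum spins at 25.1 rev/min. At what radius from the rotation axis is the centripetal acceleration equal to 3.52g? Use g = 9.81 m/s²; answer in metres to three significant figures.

ω = 25.1 rev/min × 2π/60 = 2.628 rad/s.
a_c = ω²r = 3.52g ⇒ r = 3.52 × 9.81 / (2.628)² = 34.53/6.909 = 4.998 m.

5.00 m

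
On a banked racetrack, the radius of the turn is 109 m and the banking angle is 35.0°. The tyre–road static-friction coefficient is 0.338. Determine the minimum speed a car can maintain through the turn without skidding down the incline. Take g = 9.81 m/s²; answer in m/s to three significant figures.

At the minimum speed, friction acts up the slope at its limiting value f = μN. Radially (horizontal, toward centre): N sinθ − μN cosθ = mv²/r. Vertically: N cosθ + μN sinθ = mg.
Dividing: v² = r g (sinθ − μcosθ)/(cosθ + μsinθ).
sinθ − μcosθ = 0.5736 − 0.338×0.8192 = 0.2967; cosθ + μsinθ = 0.8192 + 0.338×0.5736 = 1.013.
v² = 109 × 9.81 × 0.2967/1.013 = 313.2 m²/s², so v = 17.70 m/s.

17.7 m/s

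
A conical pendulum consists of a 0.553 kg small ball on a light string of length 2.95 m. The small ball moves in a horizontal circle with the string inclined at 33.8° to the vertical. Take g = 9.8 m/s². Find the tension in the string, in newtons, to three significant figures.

Vertically the bob has no acceleration, so T cosθ = mg.
T = mg/cosθ = 0.553 × 9.8 / cos 33.8° = 5.419/0.8310 = 6.522 N.

6.52 N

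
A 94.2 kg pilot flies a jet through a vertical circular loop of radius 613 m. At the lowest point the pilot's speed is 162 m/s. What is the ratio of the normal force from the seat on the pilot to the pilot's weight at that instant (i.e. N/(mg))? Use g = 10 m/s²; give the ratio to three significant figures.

At the bottom, N − mg = mv²/r, so N = m(v²/r + g) and N/(mg) = v²/(rg) + 1 = (162)²/(613 × 10.0) + 1 = 4.281 + 1 = 5.281.

5.28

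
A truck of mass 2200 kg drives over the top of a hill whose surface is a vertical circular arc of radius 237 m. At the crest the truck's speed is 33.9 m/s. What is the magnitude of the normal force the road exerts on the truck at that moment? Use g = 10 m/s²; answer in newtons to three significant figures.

At the crest the centripetal acceleration points downward (toward the centre of the arc), so mg − N = mv²/r.
N = m(g − v²/r) = 2200 × (10.0 − (33.9)²/237) = 2200 × (10.0 − 4.849) = 2200 × 5.151 = 11330 N.

11300 N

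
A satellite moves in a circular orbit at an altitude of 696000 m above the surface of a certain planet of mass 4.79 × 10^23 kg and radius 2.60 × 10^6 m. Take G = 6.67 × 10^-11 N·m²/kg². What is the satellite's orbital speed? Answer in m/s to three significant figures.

3110 m/s

Orbital radius r = R + h = 2.60 × 10^6 + 696000 = 3.296 × 10^6 m.
Gravity supplies the centripetal force: G M m / r² = m v² / r, so v = √(GM/r).
v = √(6.67 × 10^-11 × 4.79 × 10^23 / 3.296 × 10^6) = √(9.693 × 10^6) = 3113 m/s.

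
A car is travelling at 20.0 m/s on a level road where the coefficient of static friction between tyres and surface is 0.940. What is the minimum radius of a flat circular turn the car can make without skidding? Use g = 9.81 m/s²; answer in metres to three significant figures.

43.4 m

At the limit, μ_s m g = m v²/r, so r_min = v²/(μ_s g) = (20.0)²/(0.940 × 9.81) = 400.0/9.221 = 43.38 m.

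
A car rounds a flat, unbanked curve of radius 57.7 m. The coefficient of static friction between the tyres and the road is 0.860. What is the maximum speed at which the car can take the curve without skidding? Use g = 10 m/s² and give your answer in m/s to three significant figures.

Friction provides the centripetal force on a flat curve. At maximum speed it is at its limiting value: μ_s m g = m v²/r.
Mass cancels: v_max = √(μ_s g r) = √(0.860 × 10.0 × 57.7) = √496.2 = 22.28 m/s.

22.3 m/s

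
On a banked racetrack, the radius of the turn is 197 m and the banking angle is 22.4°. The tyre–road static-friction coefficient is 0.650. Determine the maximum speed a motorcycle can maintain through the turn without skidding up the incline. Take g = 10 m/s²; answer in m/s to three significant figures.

At the maximum speed, friction acts down the slope at its limiting value f = μN. Radially (horizontal, toward centre): N sinθ + μN cosθ = mv²/r. Vertically: N cosθ − μN sinθ = mg.
Dividing: v² = r g (sinθ + μcosθ)/(cosθ − μsinθ).
sinθ + μcosθ = 0.3811 + 0.650×0.9245 = 0.9820; cosθ − μsinθ = 0.9245 − 0.650×0.3811 = 0.6769.
v² = 197 × 10.0 × 0.9820/0.6769 = 2858 m²/s², so v = 53.46 m/s.

53.5 m/s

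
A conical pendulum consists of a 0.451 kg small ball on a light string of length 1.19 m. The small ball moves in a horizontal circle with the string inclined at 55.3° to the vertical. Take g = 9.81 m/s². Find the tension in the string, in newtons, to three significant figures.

7.77 N

Vertically the bob has no acceleration, so T cosθ = mg.
T = mg/cosθ = 0.451 × 9.81 / cos 55.3° = 4.424/0.5693 = 7.772 N.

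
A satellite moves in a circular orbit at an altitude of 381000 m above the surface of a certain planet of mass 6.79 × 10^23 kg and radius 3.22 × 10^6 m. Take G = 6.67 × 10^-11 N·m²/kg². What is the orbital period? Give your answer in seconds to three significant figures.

6380 s

r = R + h = 3.22 × 10^6 + 381000 = 3.601 × 10^6 m. Gravity provides the centripetal force: G M m / r² = m v² / r ⇒ v = √(GM/r) = 3546 m/s.
T = 2πr/v = 2π × 3.601 × 10^6 / 3546 = 6380 s.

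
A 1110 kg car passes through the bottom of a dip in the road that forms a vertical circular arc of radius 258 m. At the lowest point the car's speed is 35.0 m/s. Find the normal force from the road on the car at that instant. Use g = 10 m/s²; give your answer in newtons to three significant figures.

At the lowest point, N points up (toward the centre) and the weight mg points down (away from the centre), so the net inward force is N − mg = mv²/r.
N = m(v²/r + g) = 1110 × ((35.0)²/258 + 10.0) = 1110 × (4.748 + 10.0) = 1110 × 14.75 = 16370 N.

16400 N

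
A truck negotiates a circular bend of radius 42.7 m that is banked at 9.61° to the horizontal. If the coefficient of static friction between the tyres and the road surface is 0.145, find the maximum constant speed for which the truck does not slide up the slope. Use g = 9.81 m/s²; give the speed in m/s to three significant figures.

11.6 m/s

At the maximum speed, friction acts down the slope at its limiting value f = μN. Radially (horizontal, toward centre): N sinθ + μN cosθ = mv²/r. Vertically: N cosθ − μN sinθ = mg.
Dividing: v² = r g (sinθ + μcosθ)/(cosθ − μsinθ).
sinθ + μcosθ = 0.1669 + 0.145×0.9860 = 0.3099; cosθ − μsinθ = 0.9860 − 0.145×0.1669 = 0.9618.
v² = 42.7 × 9.81 × 0.3099/0.9618 = 135.0 m²/s², so v = 11.62 m/s.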